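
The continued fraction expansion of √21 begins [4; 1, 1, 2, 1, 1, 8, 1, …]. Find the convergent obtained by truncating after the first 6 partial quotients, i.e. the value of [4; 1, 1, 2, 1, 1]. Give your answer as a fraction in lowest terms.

55/12

Start with 1.
1 + 1/(1/1) = 1 + 1/1 = 2/1
2 + 1/(2/1) = 2 + 1/2 = 5/2
1 + 1/(5/2) = 1 + 2/5 = 7/5
1 + 1/(7/5) = 1 + 5/7 = 12/7
4 + 1/(12/7) = 4 + 7/12 = 55/12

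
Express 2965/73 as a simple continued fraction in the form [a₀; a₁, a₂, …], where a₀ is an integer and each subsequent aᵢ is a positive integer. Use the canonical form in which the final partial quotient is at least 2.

[40; 1, 1, 1, 1, 1, 1, 5]

2965 ÷ 73 → quotient 40, remainder 45
73 ÷ 45 → quotient 1, remainder 28
45 ÷ 28 → quotient 1, remainder 17
28 ÷ 17 → quotient 1, remainder 11
17 ÷ 11 → quotient 1, remainder 6
11 ÷ 6 → quotient 1, remainder 5
6 ÷ 5 → quotient 1, remainder 1
5 ÷ 1 → quotient 5, remainder 0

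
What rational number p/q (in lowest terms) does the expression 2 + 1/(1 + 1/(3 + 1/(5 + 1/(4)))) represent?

Collapse the nested fraction from the inside out:
Start with 4.
5 + 1/(4/1) = 5 + 1/4 = 21/4
3 + 1/(21/4) = 3 + 4/21 = 67/21
1 + 1/(67/21) = 1 + 21/67 = 88/67
2 + 1/(88/67) = 2 + 67/88 = 243/88

243/88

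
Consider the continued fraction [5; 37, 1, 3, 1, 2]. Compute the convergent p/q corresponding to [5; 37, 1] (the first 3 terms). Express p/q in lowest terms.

Work from the innermost term outward:
Start with 1.
37 + 1/(1/1) = 37 + 1/1 = 38/1
5 + 1/(38/1) = 5 + 1/38 = 191/38

191/38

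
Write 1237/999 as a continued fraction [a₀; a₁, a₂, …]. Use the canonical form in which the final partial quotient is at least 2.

Apply division with remainder until the remainder is 0:
1237 = 1·999 + 238, so a_0 = 1
999 = 4·238 + 47, so a_1 = 4
238 = 5·47 + 3, so a_2 = 5
47 = 15·3 + 2, so a_3 = 15
3 = 1·2 + 1, so a_4 = 1
2 = 2·1 + 0, so a_5 = 2

[1; 4, 5, 15, 1, 2]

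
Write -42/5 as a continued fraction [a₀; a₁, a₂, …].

[-9; 1, 1, 2]

Apply division with remainder until the remainder is 0:
-42 = -9·5 + 3, so a_0 = -9
5 = 1·3 + 2, so a_1 = 1
3 = 1·2 + 1, so a_2 = 1
2 = 2·1 + 0, so a_3 = 2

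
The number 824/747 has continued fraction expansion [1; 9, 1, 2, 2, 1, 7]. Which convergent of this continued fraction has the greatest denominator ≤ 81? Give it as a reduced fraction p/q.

75/68

a_0 = 1: 1/1  (≤ bound)
a_1 = 9: 10/9  (≤ bound)
a_2 = 1: 11/10  (≤ bound)
a_3 = 2: 32/29  (≤ bound)
a_4 = 2: 75/68  (≤ bound)
a_5 = 1: 107/97  (> 81, stop)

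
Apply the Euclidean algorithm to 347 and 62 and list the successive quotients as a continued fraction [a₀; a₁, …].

[5; 1, 1, 2, 12]

Apply division with remainder until the remainder is 0:
⌊347/62⌋ = 5, remainder 37
⌊62/37⌋ = 1, remainder 25
⌊37/25⌋ = 1, remainder 12
⌊25/12⌋ = 2, remainder 1
⌊12/1⌋ = 12, remainder 0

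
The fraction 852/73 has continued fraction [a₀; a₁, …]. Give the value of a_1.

1

⌊852/73⌋ = 11, remainder 49
⌊73/49⌋ = 1, remainder 24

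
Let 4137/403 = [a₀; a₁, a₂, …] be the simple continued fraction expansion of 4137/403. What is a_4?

3

Run the Euclidean algorithm, recording each quotient:
4137 ÷ 403 → quotient 10, remainder 107
403 ÷ 107 → quotient 3, remainder 82
107 ÷ 82 → quotient 1, remainder 25
82 ÷ 25 → quotient 3, remainder 7
25 ÷ 7 → quotient 3, remainder 4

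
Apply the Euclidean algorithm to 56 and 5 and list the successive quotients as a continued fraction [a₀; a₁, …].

[11; 5]

56 ÷ 5 → quotient 11, remainder 1
5 ÷ 1 → quotient 5, remainder 0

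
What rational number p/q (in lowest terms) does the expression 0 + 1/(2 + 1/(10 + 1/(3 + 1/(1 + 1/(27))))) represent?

Build up convergents one term at a time:
a_0 = 0: 0/1
a_1 = 2: 1/2
a_2 = 10: 10/21
a_3 = 3: 31/65
a_4 = 1: 41/86
a_5 = 27: 1138/2387

1138/2387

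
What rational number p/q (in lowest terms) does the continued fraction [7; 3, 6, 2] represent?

300/41

a_0 = 7: 7/1
a_1 = 3: 22/3
a_2 = 6: 139/19
a_3 = 2: 300/41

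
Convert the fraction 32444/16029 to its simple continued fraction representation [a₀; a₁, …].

[2; 41, 1, 1, 9, 6, 1, 2]

Apply division with remainder until the remainder is 0:
32444 = 2·16029 + 386, so a_0 = 2
16029 = 41·386 + 203, so a_1 = 41
386 = 1·203 + 183, so a_2 = 1
203 = 1·183 + 20, so a_3 = 1
183 = 9·20 + 3, so a_4 = 9
20 = 6·3 + 2, so a_5 = 6
3 = 1·2 + 1, so a_6 = 1
2 = 2·1 + 0, so a_7 = 2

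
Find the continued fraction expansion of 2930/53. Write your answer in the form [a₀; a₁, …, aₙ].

2930 ÷ 53 → quotient 55, remainder 15
53 ÷ 15 → quotient 3, remainder 8
15 ÷ 8 → quotient 1, remainder 7
8 ÷ 7 → quotient 1, remainder 1
7 ÷ 1 → quotient 7, remainder 0

[55; 3, 1, 1, 7]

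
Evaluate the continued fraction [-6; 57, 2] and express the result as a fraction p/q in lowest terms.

-688/115

a_0 = -6: -6/1
a_1 = 57: -341/57
a_2 = 2: -688/115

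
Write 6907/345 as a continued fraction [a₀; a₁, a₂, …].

[20; 49, 3, 2]

Run the Euclidean algorithm, recording each quotient:
⌊6907/345⌋ = 20, remainder 7
⌊345/7⌋ = 49, remainder 2
⌊7/2⌋ = 3, remainder 1
⌊2/1⌋ = 2, remainder 0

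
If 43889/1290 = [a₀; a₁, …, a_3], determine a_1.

44

⌊43889/1290⌋ = 34, remainder 29
⌊1290/29⌋ = 44, remainder 14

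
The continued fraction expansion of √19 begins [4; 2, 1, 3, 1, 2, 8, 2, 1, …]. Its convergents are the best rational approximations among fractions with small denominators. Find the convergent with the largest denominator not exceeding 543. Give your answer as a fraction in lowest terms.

a_0 = 4: 4/1  (≤ bound)
a_1 = 2: 9/2  (≤ bound)
a_2 = 1: 13/3  (≤ bound)
a_3 = 3: 48/11  (≤ bound)
a_4 = 1: 61/14  (≤ bound)
a_5 = 2: 170/39  (≤ bound)
a_6 = 8: 1421/326  (≤ bound)
a_7 = 2: 3012/691  (> 543, stop)

1421/326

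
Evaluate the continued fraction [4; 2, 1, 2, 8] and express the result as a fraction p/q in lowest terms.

293/67

a_0 = 4: 4/1
a_1 = 2: 9/2
a_2 = 1: 13/3
a_3 = 2: 35/8
a_4 = 8: 293/67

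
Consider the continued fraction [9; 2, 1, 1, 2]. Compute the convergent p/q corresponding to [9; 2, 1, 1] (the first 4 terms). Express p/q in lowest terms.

Use the convergent recurrence hₖ = aₖ·hₖ₋₁ + hₖ₋₂ (and likewise for the denominators kₖ):
a_0 = 9: 9/1
a_1 = 2: 19/2
a_2 = 1: 28/3
a_3 = 1: 47/5

47/5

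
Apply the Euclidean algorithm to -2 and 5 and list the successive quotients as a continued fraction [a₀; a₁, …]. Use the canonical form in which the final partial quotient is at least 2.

[-1; 1, 1, 2]

-2 = -1·5 + 3, so a_0 = -1
5 = 1·3 + 2, so a_1 = 1
3 = 1·2 + 1, so a_2 = 1
2 = 2·1 + 0, so a_3 = 2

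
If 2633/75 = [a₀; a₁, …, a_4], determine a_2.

2

⌊2633/75⌋ = 35, remainder 8
⌊75/8⌋ = 9, remainder 3
⌊8/3⌋ = 2, remainder 2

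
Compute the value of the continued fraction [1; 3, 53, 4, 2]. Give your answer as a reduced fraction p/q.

a_0 = 1: 1/1
a_1 = 3: 4/3
a_2 = 53: 213/160
a_3 = 4: 856/643
a_4 = 2: 1925/1446

1925/1446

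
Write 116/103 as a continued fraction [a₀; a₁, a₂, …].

[1; 7, 1, 12]

Apply division with remainder until the remainder is 0:
⌊116/103⌋ = 1, remainder 13
⌊103/13⌋ = 7, remainder 12
⌊13/12⌋ = 1, remainder 1
⌊12/1⌋ = 12, remainder 0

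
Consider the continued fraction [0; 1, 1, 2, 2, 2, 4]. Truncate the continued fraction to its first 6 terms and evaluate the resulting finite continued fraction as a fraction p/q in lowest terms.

a_0 = 0: 0/1
a_1 = 1: 1/1
a_2 = 1: 1/2
a_3 = 2: 3/5
a_4 = 2: 7/12
a_5 = 2: 17/29

17/29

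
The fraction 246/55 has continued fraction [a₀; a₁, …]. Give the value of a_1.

2

Apply division with remainder until the remainder is 0:
246 ÷ 55 → quotient 4, remainder 26
55 ÷ 26 → quotient 2, remainder 3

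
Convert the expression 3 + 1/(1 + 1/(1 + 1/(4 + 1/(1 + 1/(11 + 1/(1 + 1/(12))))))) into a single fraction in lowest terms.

6461/1822

Start with 12.
1 + 1/(12/1) = 1 + 1/12 = 13/12
11 + 1/(13/12) = 11 + 12/13 = 155/13
1 + 1/(155/13) = 1 + 13/155 = 168/155
4 + 1/(168/155) = 4 + 155/168 = 827/168
1 + 1/(827/168) = 1 + 168/827 = 995/827
1 + 1/(995/827) = 1 + 827/995 = 1822/995
3 + 1/(1822/995) = 3 + 995/1822 = 6461/1822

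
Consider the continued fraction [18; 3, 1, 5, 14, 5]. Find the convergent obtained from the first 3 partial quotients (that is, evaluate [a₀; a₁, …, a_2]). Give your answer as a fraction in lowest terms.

Build up convergents one term at a time:
a_0 = 18: 18/1
a_1 = 3: 55/3
a_2 = 1: 73/4

73/4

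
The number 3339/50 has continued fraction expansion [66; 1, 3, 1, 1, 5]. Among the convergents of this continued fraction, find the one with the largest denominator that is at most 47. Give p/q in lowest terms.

601/9

a_0 = 66: 66/1  (≤ bound)
a_1 = 1: 67/1  (≤ bound)
a_2 = 3: 267/4  (≤ bound)
a_3 = 1: 334/5  (≤ bound)
a_4 = 1: 601/9  (≤ bound)
a_5 = 5: 3339/50  (> 47, stop)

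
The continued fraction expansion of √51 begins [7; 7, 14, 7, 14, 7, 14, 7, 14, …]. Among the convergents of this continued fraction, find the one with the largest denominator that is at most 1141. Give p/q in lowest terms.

4999/700

a_0 = 7: 7/1  (≤ bound)
a_1 = 7: 50/7  (≤ bound)
a_2 = 14: 707/99  (≤ bound)
a_3 = 7: 4999/700  (≤ bound)
a_4 = 14: 70693/9899  (> 1141, stop)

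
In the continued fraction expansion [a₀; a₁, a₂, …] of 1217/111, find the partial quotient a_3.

1

Apply division with remainder until the remainder is 0:
⌊1217/111⌋ = 10, remainder 107
⌊111/107⌋ = 1, remainder 4
⌊107/4⌋ = 26, remainder 3
⌊4/3⌋ = 1, remainder 1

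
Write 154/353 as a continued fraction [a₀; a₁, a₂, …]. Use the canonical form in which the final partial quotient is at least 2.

[0; 2, 3, 2, 2, 1, 2, 2]

⌊154/353⌋ = 0, remainder 154
⌊353/154⌋ = 2, remainder 45
⌊154/45⌋ = 3, remainder 19
⌊45/19⌋ = 2, remainder 7
⌊19/7⌋ = 2, remainder 5
⌊7/5⌋ = 1, remainder 2
⌊5/2⌋ = 2, remainder 1
⌊2/1⌋ = 2, remainder 0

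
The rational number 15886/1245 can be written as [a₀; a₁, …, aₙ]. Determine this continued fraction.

[12; 1, 3, 6, 9, 1, 4]

Run the Euclidean algorithm, recording each quotient:
15886 ÷ 1245 → quotient 12, remainder 946
1245 ÷ 946 → quotient 1, remainder 299
946 ÷ 299 → quotient 3, remainder 49
299 ÷ 49 → quotient 6, remainder 5
49 ÷ 5 → quotient 9, remainder 4
5 ÷ 4 → quotient 1, remainder 1
4 ÷ 1 → quotient 4, remainder 0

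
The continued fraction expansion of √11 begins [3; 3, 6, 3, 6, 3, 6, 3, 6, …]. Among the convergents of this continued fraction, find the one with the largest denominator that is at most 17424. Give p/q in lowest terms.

25077/7561

List convergents until the denominator exceeds the bound:
a_0 = 3: 3/1  (≤ bound)
a_1 = 3: 10/3  (≤ bound)
a_2 = 6: 63/19  (≤ bound)
a_3 = 3: 199/60  (≤ bound)
a_4 = 6: 1257/379  (≤ bound)
a_5 = 3: 3970/1197  (≤ bound)
a_6 = 6: 25077/7561  (≤ bound)
a_7 = 3: 79201/23880  (> 17424, stop)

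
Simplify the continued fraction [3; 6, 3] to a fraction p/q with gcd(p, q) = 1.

60/19

a_0 = 3: 3/1
a_1 = 6: 19/6
a_2 = 3: 60/19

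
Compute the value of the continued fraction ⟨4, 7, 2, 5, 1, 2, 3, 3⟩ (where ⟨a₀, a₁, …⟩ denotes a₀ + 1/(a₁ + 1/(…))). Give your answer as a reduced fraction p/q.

Start with 3.
3 + 1/(3/1) = 3 + 1/3 = 10/3
2 + 1/(10/3) = 2 + 3/10 = 23/10
1 + 1/(23/10) = 1 + 10/23 = 33/23
5 + 1/(33/23) = 5 + 23/33 = 188/33
2 + 1/(188/33) = 2 + 33/188 = 409/188
7 + 1/(409/188) = 7 + 188/409 = 3051/409
4 + 1/(3051/409) = 4 + 409/3051 = 12613/3051

12613/3051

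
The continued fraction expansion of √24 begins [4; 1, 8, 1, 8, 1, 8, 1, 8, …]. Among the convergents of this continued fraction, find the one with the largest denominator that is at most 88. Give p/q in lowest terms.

49/10

a_0 = 4: 4/1  (≤ bound)
a_1 = 1: 5/1  (≤ bound)
a_2 = 8: 44/9  (≤ bound)
a_3 = 1: 49/10  (≤ bound)
a_4 = 8: 436/89  (> 88, stop)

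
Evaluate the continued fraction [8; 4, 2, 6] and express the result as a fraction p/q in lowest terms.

477/58

Start with 6.
2 + 1/(6/1) = 2 + 1/6 = 13/6
4 + 1/(13/6) = 4 + 6/13 = 58/13
8 + 1/(58/13) = 8 + 13/58 = 477/58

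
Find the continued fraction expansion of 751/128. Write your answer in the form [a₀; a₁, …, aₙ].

Repeatedly divide and take the remainder:
⌊751/128⌋ = 5, remainder 111
⌊128/111⌋ = 1, remainder 17
⌊111/17⌋ = 6, remainder 9
⌊17/9⌋ = 1, remainder 8
⌊9/8⌋ = 1, remainder 1
⌊8/1⌋ = 8, remainder 0

[5; 1, 6, 1, 1, 8]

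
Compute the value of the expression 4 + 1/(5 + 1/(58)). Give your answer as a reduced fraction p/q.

Work from the innermost term outward:
Start with 58.
5 + 1/(58/1) = 5 + 1/58 = 291/58
4 + 1/(291/58) = 4 + 58/291 = 1222/291

1222/291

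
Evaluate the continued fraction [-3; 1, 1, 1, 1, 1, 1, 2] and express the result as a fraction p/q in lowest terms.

Start with 2.
1 + 1/(2/1) = 1 + 1/2 = 3/2
1 + 1/(3/2) = 1 + 2/3 = 5/3
1 + 1/(5/3) = 1 + 3/5 = 8/5
1 + 1/(8/5) = 1 + 5/8 = 13/8
1 + 1/(13/8) = 1 + 8/13 = 21/13
1 + 1/(21/13) = 1 + 13/21 = 34/21
-3 + 1/(34/21) = -3 + 21/34 = -81/34

-81/34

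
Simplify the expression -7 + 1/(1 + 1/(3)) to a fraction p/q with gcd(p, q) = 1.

-25/4

Use the convergent recurrence hₖ = aₖ·hₖ₋₁ + hₖ₋₂ (and likewise for the denominators kₖ):
a_0 = -7: -7/1
a_1 = 1: -6/1
a_2 = 3: -25/4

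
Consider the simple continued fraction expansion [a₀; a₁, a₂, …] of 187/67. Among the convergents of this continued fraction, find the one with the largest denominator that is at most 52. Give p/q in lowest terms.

67/24

List convergents until the denominator exceeds the bound:
a_0 = 2: 2/1  (≤ bound)
a_1 = 1: 3/1  (≤ bound)
a_2 = 3: 11/4  (≤ bound)
a_3 = 1: 14/5  (≤ bound)
a_4 = 3: 53/19  (≤ bound)
a_5 = 1: 67/24  (≤ bound)
a_6 = 2: 187/67  (> 52, stop)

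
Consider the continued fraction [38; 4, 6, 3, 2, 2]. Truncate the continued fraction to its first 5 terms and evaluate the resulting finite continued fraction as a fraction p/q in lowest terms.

6998/183

Start with 2.
3 + 1/(2/1) = 3 + 1/2 = 7/2
6 + 1/(7/2) = 6 + 2/7 = 44/7
4 + 1/(44/7) = 4 + 7/44 = 183/44
38 + 1/(183/44) = 38 + 44/183 = 6998/183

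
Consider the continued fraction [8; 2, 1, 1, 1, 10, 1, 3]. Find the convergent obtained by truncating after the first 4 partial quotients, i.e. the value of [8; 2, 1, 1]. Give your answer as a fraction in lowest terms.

42/5

a_0 = 8: 8/1
a_1 = 2: 17/2
a_2 = 1: 25/3
a_3 = 1: 42/5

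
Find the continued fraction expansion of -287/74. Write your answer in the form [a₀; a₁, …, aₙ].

-287 ÷ 74 → quotient -4, remainder 9
74 ÷ 9 → quotient 8, remainder 2
9 ÷ 2 → quotient 4, remainder 1
2 ÷ 1 → quotient 2, remainder 0

[-4; 8, 4, 2]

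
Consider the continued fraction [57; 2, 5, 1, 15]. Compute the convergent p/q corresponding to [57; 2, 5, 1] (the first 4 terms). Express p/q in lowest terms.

747/13

Starting at the tail and folding back:
Start with 1.
5 + 1/(1/1) = 5 + 1/1 = 6/1
2 + 1/(6/1) = 2 + 1/6 = 13/6
57 + 1/(13/6) = 57 + 6/13 = 747/13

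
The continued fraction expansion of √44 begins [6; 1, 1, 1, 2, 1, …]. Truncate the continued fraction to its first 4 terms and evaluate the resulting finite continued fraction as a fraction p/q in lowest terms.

20/3

a_0 = 6: 6/1
a_1 = 1: 7/1
a_2 = 1: 13/2
a_3 = 1: 20/3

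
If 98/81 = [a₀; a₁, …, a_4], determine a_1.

Run the Euclidean algorithm, recording each quotient:
98 ÷ 81 → quotient 1, remainder 17
81 ÷ 17 → quotient 4, remainder 13

4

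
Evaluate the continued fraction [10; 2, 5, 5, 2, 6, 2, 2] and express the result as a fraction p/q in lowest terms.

44804/4285

a_0 = 10: 10/1
a_1 = 2: 21/2
a_2 = 5: 115/11
a_3 = 5: 596/57
a_4 = 2: 1307/125
a_5 = 6: 8438/807
a_6 = 2: 18183/1739
a_7 = 2: 44804/4285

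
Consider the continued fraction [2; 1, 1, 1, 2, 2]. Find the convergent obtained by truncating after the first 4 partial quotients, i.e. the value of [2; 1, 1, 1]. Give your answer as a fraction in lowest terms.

8/3

a_0 = 2: 2/1
a_1 = 1: 3/1
a_2 = 1: 5/2
a_3 = 1: 8/3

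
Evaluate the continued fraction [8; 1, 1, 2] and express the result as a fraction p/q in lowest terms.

Start with 2.
1 + 1/(2/1) = 1 + 1/2 = 3/2
1 + 1/(3/2) = 1 + 2/3 = 5/3
8 + 1/(5/3) = 8 + 3/5 = 43/5

43/5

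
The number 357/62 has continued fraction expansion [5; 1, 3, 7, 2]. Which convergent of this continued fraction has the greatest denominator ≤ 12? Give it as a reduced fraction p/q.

a_0 = 5: 5/1  (≤ bound)
a_1 = 1: 6/1  (≤ bound)
a_2 = 3: 23/4  (≤ bound)
a_3 = 7: 167/29  (> 12, stop)

23/4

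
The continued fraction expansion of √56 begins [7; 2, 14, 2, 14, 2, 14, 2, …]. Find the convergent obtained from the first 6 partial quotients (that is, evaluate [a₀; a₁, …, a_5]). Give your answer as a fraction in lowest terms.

13455/1798

a_0 = 7: 7/1
a_1 = 2: 15/2
a_2 = 14: 217/29
a_3 = 2: 449/60
a_4 = 14: 6503/869
a_5 = 2: 13455/1798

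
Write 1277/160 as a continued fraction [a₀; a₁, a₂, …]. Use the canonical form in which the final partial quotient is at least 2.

1277 ÷ 160 → quotient 7, remainder 157
160 ÷ 157 → quotient 1, remainder 3
157 ÷ 3 → quotient 52, remainder 1
3 ÷ 1 → quotient 3, remainder 0

[7; 1, 52, 3]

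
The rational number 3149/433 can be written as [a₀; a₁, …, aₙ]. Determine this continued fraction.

⌊3149/433⌋ = 7, remainder 118
⌊433/118⌋ = 3, remainder 79
⌊118/79⌋ = 1, remainder 39
⌊79/39⌋ = 2, remainder 1
⌊39/1⌋ = 39, remainder 0

[7; 3, 1, 2, 39]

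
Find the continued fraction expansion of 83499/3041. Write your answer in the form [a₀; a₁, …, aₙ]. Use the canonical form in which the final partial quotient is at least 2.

83499 = 27·3041 + 1392, so a_0 = 27
3041 = 2·1392 + 257, so a_1 = 2
1392 = 5·257 + 107, so a_2 = 5
257 = 2·107 + 43, so a_3 = 2
107 = 2·43 + 21, so a_4 = 2
43 = 2·21 + 1, so a_5 = 2
21 = 21·1 + 0, so a_6 = 21

[27; 2, 5, 2, 2, 2, 21]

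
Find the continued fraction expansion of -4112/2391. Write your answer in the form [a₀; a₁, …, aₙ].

Repeatedly divide and take the remainder:
-4112 = -2·2391 + 670, so a_0 = -2
2391 = 3·670 + 381, so a_1 = 3
670 = 1·381 + 289, so a_2 = 1
381 = 1·289 + 92, so a_3 = 1
289 = 3·92 + 13, so a_4 = 3
92 = 7·13 + 1, so a_5 = 7
13 = 13·1 + 0, so a_6 = 13

[-2; 3, 1, 1, 3, 7, 13]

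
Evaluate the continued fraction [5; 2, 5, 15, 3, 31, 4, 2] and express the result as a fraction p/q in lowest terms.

a_0 = 5: 5/1
a_1 = 2: 11/2
a_2 = 5: 60/11
a_3 = 15: 911/167
a_4 = 3: 2793/512
a_5 = 31: 87494/16039
a_6 = 4: 352769/64668
a_7 = 2: 793032/145375

793032/145375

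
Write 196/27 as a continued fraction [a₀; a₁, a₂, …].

Apply division with remainder until the remainder is 0:
196 ÷ 27 → quotient 7, remainder 7
27 ÷ 7 → quotient 3, remainder 6
7 ÷ 6 → quotient 1, remainder 1
6 ÷ 1 → quotient 6, remainder 0

[7; 3, 1, 6]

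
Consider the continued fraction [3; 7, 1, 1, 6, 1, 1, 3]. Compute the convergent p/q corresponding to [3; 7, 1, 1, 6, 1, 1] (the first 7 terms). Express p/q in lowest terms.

661/211

a_0 = 3: 3/1
a_1 = 7: 22/7
a_2 = 1: 25/8
a_3 = 1: 47/15
a_4 = 6: 307/98
a_5 = 1: 354/113
a_6 = 1: 661/211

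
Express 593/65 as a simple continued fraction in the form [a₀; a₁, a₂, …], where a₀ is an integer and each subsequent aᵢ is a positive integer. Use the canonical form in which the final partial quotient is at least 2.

[9; 8, 8]

⌊593/65⌋ = 9, remainder 8
⌊65/8⌋ = 8, remainder 1
⌊8/1⌋ = 8, remainder 0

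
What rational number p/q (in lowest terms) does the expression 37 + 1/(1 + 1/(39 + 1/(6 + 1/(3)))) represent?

28975/763

Starting at the tail and folding back:
Start with 3.
6 + 1/(3/1) = 6 + 1/3 = 19/3
39 + 1/(19/3) = 39 + 3/19 = 744/19
1 + 1/(744/19) = 1 + 19/744 = 763/744
37 + 1/(763/744) = 37 + 744/763 = 28975/763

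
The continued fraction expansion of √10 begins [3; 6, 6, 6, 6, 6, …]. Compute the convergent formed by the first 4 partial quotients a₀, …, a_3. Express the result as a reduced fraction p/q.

a_0 = 3: 3/1
a_1 = 6: 19/6
a_2 = 6: 117/37
a_3 = 6: 721/228

721/228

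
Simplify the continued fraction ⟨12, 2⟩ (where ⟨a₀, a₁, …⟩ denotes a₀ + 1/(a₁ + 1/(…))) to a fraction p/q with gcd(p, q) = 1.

Collapse the nested fraction from the inside out:
Start with 2.
12 + 1/(2/1) = 12 + 1/2 = 25/2

25/2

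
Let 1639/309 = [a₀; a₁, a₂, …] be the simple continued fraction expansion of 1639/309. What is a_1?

1639 = 5·309 + 94, so a_0 = 5
309 = 3·94 + 27, so a_1 = 3

3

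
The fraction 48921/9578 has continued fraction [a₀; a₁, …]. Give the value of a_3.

2

⌊48921/9578⌋ = 5, remainder 1031
⌊9578/1031⌋ = 9, remainder 299
⌊1031/299⌋ = 3, remainder 134
⌊299/134⌋ = 2, remainder 31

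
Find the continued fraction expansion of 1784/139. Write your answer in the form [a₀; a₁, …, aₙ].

1784 ÷ 139 → quotient 12, remainder 116
139 ÷ 116 → quotient 1, remainder 23
116 ÷ 23 → quotient 5, remainder 1
23 ÷ 1 → quotient 23, remainder 0

[12; 1, 5, 23]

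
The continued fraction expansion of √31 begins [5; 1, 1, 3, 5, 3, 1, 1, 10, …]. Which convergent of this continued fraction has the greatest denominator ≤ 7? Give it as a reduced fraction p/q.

39/7

List convergents until the denominator exceeds the bound:
a_0 = 5: 5/1  (≤ bound)
a_1 = 1: 6/1  (≤ bound)
a_2 = 1: 11/2  (≤ bound)
a_3 = 3: 39/7  (≤ bound)
a_4 = 5: 206/37  (> 7, stop)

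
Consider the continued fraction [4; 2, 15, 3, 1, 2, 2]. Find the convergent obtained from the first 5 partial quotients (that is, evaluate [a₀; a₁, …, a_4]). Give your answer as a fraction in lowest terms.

565/126

Start with 1.
3 + 1/(1/1) = 3 + 1/1 = 4/1
15 + 1/(4/1) = 15 + 1/4 = 61/4
2 + 1/(61/4) = 2 + 4/61 = 126/61
4 + 1/(126/61) = 4 + 61/126 = 565/126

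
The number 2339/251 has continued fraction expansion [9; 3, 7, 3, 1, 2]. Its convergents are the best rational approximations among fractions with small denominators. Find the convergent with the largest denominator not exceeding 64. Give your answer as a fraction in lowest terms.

205/22

a_0 = 9: 9/1  (≤ bound)
a_1 = 3: 28/3  (≤ bound)
a_2 = 7: 205/22  (≤ bound)
a_3 = 3: 643/69  (> 64, stop)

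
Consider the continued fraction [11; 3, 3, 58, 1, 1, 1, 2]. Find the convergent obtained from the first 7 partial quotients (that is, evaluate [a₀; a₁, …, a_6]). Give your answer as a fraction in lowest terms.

19990/1769

a_0 = 11: 11/1
a_1 = 3: 34/3
a_2 = 3: 113/10
a_3 = 58: 6588/583
a_4 = 1: 6701/593
a_5 = 1: 13289/1176
a_6 = 1: 19990/1769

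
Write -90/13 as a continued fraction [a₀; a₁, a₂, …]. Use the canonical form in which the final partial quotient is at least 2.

[-7; 13]

-90 = -7·13 + 1, so a_0 = -7
13 = 13·1 + 0, so a_1 = 13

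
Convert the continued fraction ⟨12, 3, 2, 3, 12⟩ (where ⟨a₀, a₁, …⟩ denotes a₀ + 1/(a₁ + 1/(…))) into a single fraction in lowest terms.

3626/295

Start with 12.
3 + 1/(12/1) = 3 + 1/12 = 37/12
2 + 1/(37/12) = 2 + 12/37 = 86/37
3 + 1/(86/37) = 3 + 37/86 = 295/86
12 + 1/(295/86) = 12 + 86/295 = 3626/295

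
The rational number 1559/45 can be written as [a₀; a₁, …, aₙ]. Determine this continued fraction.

[34; 1, 1, 1, 4, 3]

1559 = 34·45 + 29, so a_0 = 34
45 = 1·29 + 16, so a_1 = 1
29 = 1·16 + 13, so a_2 = 1
16 = 1·13 + 3, so a_3 = 1
13 = 4·3 + 1, so a_4 = 4
3 = 3·1 + 0, so a_5 = 3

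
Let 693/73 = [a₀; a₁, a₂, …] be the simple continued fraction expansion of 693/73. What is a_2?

36

Repeatedly divide and take the remainder:
⌊693/73⌋ = 9, remainder 36
⌊73/36⌋ = 2, remainder 1
⌊36/1⌋ = 36, remainder 0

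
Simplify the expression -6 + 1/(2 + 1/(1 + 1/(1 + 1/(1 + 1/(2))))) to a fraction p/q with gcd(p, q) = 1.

Start with 2.
1 + 1/(2/1) = 1 + 1/2 = 3/2
1 + 1/(3/2) = 1 + 2/3 = 5/3
1 + 1/(5/3) = 1 + 3/5 = 8/5
2 + 1/(8/5) = 2 + 5/8 = 21/8
-6 + 1/(21/8) = -6 + 8/21 = -118/21

-118/21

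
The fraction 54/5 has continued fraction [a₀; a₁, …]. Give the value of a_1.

1

54 ÷ 5 → quotient 10, remainder 4
5 ÷ 4 → quotient 1, remainder 1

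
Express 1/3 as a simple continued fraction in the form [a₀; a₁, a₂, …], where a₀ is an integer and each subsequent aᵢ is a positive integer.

[0; 3]

1 ÷ 3 → quotient 0, remainder 1
3 ÷ 1 → quotient 3, remainder 0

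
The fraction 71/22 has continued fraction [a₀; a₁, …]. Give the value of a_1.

Apply division with remainder until the remainder is 0:
⌊71/22⌋ = 3, remainder 5
⌊22/5⌋ = 4, remainder 2

4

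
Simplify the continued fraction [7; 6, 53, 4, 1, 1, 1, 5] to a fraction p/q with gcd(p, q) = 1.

Start with 5.
1 + 1/(5/1) = 1 + 1/5 = 6/5
1 + 1/(6/5) = 1 + 5/6 = 11/6
1 + 1/(11/6) = 1 + 6/11 = 17/11
4 + 1/(17/11) = 4 + 11/17 = 79/17
53 + 1/(79/17) = 53 + 17/79 = 4204/79
6 + 1/(4204/79) = 6 + 79/4204 = 25303/4204
7 + 1/(25303/4204) = 7 + 4204/25303 = 181325/25303

181325/25303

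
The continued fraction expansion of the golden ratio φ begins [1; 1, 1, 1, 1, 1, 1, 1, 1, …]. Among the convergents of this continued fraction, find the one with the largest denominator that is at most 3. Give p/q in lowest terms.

a_0 = 1: 1/1  (≤ bound)
a_1 = 1: 2/1  (≤ bound)
a_2 = 1: 3/2  (≤ bound)
a_3 = 1: 5/3  (≤ bound)
a_4 = 1: 8/5  (> 3, stop)

5/3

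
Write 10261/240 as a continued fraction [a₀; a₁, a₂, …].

[42; 1, 3, 14, 1, 3]

Run the Euclidean algorithm, recording each quotient:
10261 ÷ 240 → quotient 42, remainder 181
240 ÷ 181 → quotient 1, remainder 59
181 ÷ 59 → quotient 3, remainder 4
59 ÷ 4 → quotient 14, remainder 3
4 ÷ 3 → quotient 1, remainder 1
3 ÷ 1 → quotient 3, remainder 0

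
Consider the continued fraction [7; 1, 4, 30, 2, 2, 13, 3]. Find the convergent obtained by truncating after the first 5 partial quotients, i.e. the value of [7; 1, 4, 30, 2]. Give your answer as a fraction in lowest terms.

2395/307

a_0 = 7: 7/1
a_1 = 1: 8/1
a_2 = 4: 39/5
a_3 = 30: 1178/151
a_4 = 2: 2395/307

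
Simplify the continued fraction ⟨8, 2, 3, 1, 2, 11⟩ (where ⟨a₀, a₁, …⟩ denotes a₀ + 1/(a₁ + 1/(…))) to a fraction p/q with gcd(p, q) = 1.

Start with 11.
2 + 1/(11/1) = 2 + 1/11 = 23/11
1 + 1/(23/11) = 1 + 11/23 = 34/23
3 + 1/(34/23) = 3 + 23/34 = 125/34
2 + 1/(125/34) = 2 + 34/125 = 284/125
8 + 1/(284/125) = 8 + 125/284 = 2397/284

2397/284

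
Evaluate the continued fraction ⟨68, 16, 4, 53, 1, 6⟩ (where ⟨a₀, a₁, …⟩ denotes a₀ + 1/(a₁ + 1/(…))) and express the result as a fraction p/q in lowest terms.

1675471/24617

a_0 = 68: 68/1
a_1 = 16: 1089/16
a_2 = 4: 4424/65
a_3 = 53: 235561/3461
a_4 = 1: 239985/3526
a_5 = 6: 1675471/24617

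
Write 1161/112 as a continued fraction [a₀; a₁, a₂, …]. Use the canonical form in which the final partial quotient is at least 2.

[10; 2, 1, 2, 1, 2, 1, 2]

⌊1161/112⌋ = 10, remainder 41
⌊112/41⌋ = 2, remainder 30
⌊41/30⌋ = 1, remainder 11
⌊30/11⌋ = 2, remainder 8
⌊11/8⌋ = 1, remainder 3
⌊8/3⌋ = 2, remainder 2
⌊3/2⌋ = 1, remainder 1
⌊2/1⌋ = 2, remainder 0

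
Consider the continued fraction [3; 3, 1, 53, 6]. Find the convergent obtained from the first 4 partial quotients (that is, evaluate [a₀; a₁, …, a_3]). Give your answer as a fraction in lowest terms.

Starting at the tail and folding back:
Start with 53.
1 + 1/(53/1) = 1 + 1/53 = 54/53
3 + 1/(54/53) = 3 + 53/54 = 215/54
3 + 1/(215/54) = 3 + 54/215 = 699/215

699/215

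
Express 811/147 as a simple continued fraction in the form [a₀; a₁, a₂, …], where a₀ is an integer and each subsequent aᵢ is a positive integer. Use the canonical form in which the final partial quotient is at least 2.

Run the Euclidean algorithm, recording each quotient:
⌊811/147⌋ = 5, remainder 76
⌊147/76⌋ = 1, remainder 71
⌊76/71⌋ = 1, remainder 5
⌊71/5⌋ = 14, remainder 1
⌊5/1⌋ = 5, remainder 0

[5; 1, 1, 14, 5]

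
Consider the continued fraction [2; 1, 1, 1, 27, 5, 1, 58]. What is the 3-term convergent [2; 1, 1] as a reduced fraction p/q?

Start with 1.
1 + 1/(1/1) = 1 + 1/1 = 2/1
2 + 1/(2/1) = 2 + 1/2 = 5/2

5/2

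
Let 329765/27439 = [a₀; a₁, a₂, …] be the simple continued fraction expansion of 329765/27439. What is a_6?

1

⌊329765/27439⌋ = 12, remainder 497
⌊27439/497⌋ = 55, remainder 104
⌊497/104⌋ = 4, remainder 81
⌊104/81⌋ = 1, remainder 23
⌊81/23⌋ = 3, remainder 12
⌊23/12⌋ = 1, remainder 11
⌊12/11⌋ = 1, remainder 1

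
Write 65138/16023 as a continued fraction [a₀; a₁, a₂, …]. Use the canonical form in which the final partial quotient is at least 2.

[4; 15, 3, 7, 11, 1, 3]

65138 = 4·16023 + 1046, so a_0 = 4
16023 = 15·1046 + 333, so a_1 = 15
1046 = 3·333 + 47, so a_2 = 3
333 = 7·47 + 4, so a_3 = 7
47 = 11·4 + 3, so a_4 = 11
4 = 1·3 + 1, so a_5 = 1
3 = 3·1 + 0, so a_6 = 3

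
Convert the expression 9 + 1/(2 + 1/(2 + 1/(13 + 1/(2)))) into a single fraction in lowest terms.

1307/139

Build up convergents one term at a time:
a_0 = 9: 9/1
a_1 = 2: 19/2
a_2 = 2: 47/5
a_3 = 13: 630/67
a_4 = 2: 1307/139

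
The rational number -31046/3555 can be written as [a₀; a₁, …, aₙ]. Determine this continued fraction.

[-9; 3, 1, 2, 1, 15, 15]

Apply division with remainder until the remainder is 0:
-31046 ÷ 3555 → quotient -9, remainder 949
3555 ÷ 949 → quotient 3, remainder 708
949 ÷ 708 → quotient 1, remainder 241
708 ÷ 241 → quotient 2, remainder 226
241 ÷ 226 → quotient 1, remainder 15
226 ÷ 15 → quotient 15, remainder 1
15 ÷ 1 → quotient 15, remainder 0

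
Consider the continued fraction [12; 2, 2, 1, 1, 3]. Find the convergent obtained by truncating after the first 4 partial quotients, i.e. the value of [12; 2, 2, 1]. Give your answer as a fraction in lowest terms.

Work from the innermost term outward:
Start with 1.
2 + 1/(1/1) = 2 + 1/1 = 3/1
2 + 1/(3/1) = 2 + 1/3 = 7/3
12 + 1/(7/3) = 12 + 3/7 = 87/7

87/7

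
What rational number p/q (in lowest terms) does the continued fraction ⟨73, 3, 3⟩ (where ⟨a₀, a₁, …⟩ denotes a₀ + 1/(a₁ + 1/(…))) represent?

733/10

Start with 3.
3 + 1/(3/1) = 3 + 1/3 = 10/3
73 + 1/(10/3) = 73 + 3/10 = 733/10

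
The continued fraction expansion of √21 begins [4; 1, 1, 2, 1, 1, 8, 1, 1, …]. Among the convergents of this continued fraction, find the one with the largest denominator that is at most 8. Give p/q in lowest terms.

a_0 = 4: 4/1  (≤ bound)
a_1 = 1: 5/1  (≤ bound)
a_2 = 1: 9/2  (≤ bound)
a_3 = 2: 23/5  (≤ bound)
a_4 = 1: 32/7  (≤ bound)
a_5 = 1: 55/12  (> 8, stop)

32/7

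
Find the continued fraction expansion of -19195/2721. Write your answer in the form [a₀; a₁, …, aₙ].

[-8; 1, 17, 2, 1, 1, 2, 11]

-19195 ÷ 2721 → quotient -8, remainder 2573
2721 ÷ 2573 → quotient 1, remainder 148
2573 ÷ 148 → quotient 17, remainder 57
148 ÷ 57 → quotient 2, remainder 34
57 ÷ 34 → quotient 1, remainder 23
34 ÷ 23 → quotient 1, remainder 11
23 ÷ 11 → quotient 2, remainder 1
11 ÷ 1 → quotient 11, remainder 0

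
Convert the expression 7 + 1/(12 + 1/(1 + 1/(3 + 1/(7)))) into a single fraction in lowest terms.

2619/370

Starting at the tail and folding back:
Start with 7.
3 + 1/(7/1) = 3 + 1/7 = 22/7
1 + 1/(22/7) = 1 + 7/22 = 29/22
12 + 1/(29/22) = 12 + 22/29 = 370/29
7 + 1/(370/29) = 7 + 29/370 = 2619/370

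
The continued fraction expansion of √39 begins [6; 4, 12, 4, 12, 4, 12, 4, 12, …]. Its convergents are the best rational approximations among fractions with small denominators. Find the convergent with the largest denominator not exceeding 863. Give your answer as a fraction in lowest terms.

a_0 = 6: 6/1  (≤ bound)
a_1 = 4: 25/4  (≤ bound)
a_2 = 12: 306/49  (≤ bound)
a_3 = 4: 1249/200  (≤ bound)
a_4 = 12: 15294/2449  (> 863, stop)

1249/200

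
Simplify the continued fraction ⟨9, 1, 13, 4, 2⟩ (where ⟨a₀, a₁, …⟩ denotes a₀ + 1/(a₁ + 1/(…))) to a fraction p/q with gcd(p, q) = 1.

1271/128

Use the convergent recurrence hₖ = aₖ·hₖ₋₁ + hₖ₋₂ (and likewise for the denominators kₖ):
a_0 = 9: 9/1
a_1 = 1: 10/1
a_2 = 13: 139/14
a_3 = 4: 566/57
a_4 = 2: 1271/128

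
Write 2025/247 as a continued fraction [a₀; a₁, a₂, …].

Run the Euclidean algorithm, recording each quotient:
2025 ÷ 247 → quotient 8, remainder 49
247 ÷ 49 → quotient 5, remainder 2
49 ÷ 2 → quotient 24, remainder 1
2 ÷ 1 → quotient 2, remainder 0

[8; 5, 24, 2]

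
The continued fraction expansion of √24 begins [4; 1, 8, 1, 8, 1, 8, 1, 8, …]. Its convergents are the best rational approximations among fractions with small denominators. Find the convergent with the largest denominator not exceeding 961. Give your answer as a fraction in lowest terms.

4316/881

List convergents until the denominator exceeds the bound:
a_0 = 4: 4/1  (≤ bound)
a_1 = 1: 5/1  (≤ bound)
a_2 = 8: 44/9  (≤ bound)
a_3 = 1: 49/10  (≤ bound)
a_4 = 8: 436/89  (≤ bound)
a_5 = 1: 485/99  (≤ bound)
a_6 = 8: 4316/881  (≤ bound)
a_7 = 1: 4801/980  (> 961, stop)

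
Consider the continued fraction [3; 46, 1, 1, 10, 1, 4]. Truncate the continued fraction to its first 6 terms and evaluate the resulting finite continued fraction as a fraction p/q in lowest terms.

a_0 = 3: 3/1
a_1 = 46: 139/46
a_2 = 1: 142/47
a_3 = 1: 281/93
a_4 = 10: 2952/977
a_5 = 1: 3233/1070

3233/1070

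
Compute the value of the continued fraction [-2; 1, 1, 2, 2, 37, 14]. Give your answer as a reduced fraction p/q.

Use the convergent recurrence hₖ = aₖ·hₖ₋₁ + hₖ₋₂ (and likewise for the denominators kₖ):
a_0 = -2: -2/1
a_1 = 1: -1/1
a_2 = 1: -3/2
a_3 = 2: -7/5
a_4 = 2: -17/12
a_5 = 37: -636/449
a_6 = 14: -8921/6298

-8921/6298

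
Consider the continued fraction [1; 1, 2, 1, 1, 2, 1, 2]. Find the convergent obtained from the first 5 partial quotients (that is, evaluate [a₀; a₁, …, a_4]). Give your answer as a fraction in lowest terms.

Start with 1.
1 + 1/(1/1) = 1 + 1/1 = 2/1
2 + 1/(2/1) = 2 + 1/2 = 5/2
1 + 1/(5/2) = 1 + 2/5 = 7/5
1 + 1/(7/5) = 1 + 5/7 = 12/7

12/7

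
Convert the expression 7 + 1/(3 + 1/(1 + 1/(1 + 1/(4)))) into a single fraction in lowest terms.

Starting at the tail and folding back:
Start with 4.
1 + 1/(4/1) = 1 + 1/4 = 5/4
1 + 1/(5/4) = 1 + 4/5 = 9/5
3 + 1/(9/5) = 3 + 5/9 = 32/9
7 + 1/(32/9) = 7 + 9/32 = 233/32

233/32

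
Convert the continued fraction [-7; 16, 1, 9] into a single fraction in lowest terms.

-1173/169

Use the convergent recurrence hₖ = aₖ·hₖ₋₁ + hₖ₋₂ (and likewise for the denominators kₖ):
a_0 = -7: -7/1
a_1 = 16: -111/16
a_2 = 1: -118/17
a_3 = 9: -1173/169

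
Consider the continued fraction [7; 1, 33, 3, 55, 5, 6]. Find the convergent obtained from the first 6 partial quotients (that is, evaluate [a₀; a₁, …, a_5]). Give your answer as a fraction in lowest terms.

227951/28598

Collapse the nested fraction from the inside out:
Start with 5.
55 + 1/(5/1) = 55 + 1/5 = 276/5
3 + 1/(276/5) = 3 + 5/276 = 833/276
33 + 1/(833/276) = 33 + 276/833 = 27765/833
1 + 1/(27765/833) = 1 + 833/27765 = 28598/27765
7 + 1/(28598/27765) = 7 + 27765/28598 = 227951/28598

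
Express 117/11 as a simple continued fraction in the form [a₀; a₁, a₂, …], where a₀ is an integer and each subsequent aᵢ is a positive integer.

[10; 1, 1, 1, 3]

117 = 10·11 + 7, so a_0 = 10
11 = 1·7 + 4, so a_1 = 1
7 = 1·4 + 3, so a_2 = 1
4 = 1·3 + 1, so a_3 = 1
3 = 3·1 + 0, so a_4 = 3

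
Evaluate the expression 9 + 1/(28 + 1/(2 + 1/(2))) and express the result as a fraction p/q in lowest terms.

a_0 = 9: 9/1
a_1 = 28: 253/28
a_2 = 2: 515/57
a_3 = 2: 1283/142

1283/142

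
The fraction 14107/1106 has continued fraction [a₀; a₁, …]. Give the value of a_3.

12

⌊14107/1106⌋ = 12, remainder 835
⌊1106/835⌋ = 1, remainder 271
⌊835/271⌋ = 3, remainder 22
⌊271/22⌋ = 12, remainder 7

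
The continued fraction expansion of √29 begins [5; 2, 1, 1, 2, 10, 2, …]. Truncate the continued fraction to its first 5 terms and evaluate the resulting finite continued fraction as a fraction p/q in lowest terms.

70/13

Compute successive convergents:
a_0 = 5: 5/1
a_1 = 2: 11/2
a_2 = 1: 16/3
a_3 = 1: 27/5
a_4 = 2: 70/13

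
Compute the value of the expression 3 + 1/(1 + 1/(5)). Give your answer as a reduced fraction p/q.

Compute successive convergents:
a_0 = 3: 3/1
a_1 = 1: 4/1
a_2 = 5: 23/6

23/6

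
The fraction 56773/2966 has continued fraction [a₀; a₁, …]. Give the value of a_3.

1

56773 ÷ 2966 → quotient 19, remainder 419
2966 ÷ 419 → quotient 7, remainder 33
419 ÷ 33 → quotient 12, remainder 23
33 ÷ 23 → quotient 1, remainder 10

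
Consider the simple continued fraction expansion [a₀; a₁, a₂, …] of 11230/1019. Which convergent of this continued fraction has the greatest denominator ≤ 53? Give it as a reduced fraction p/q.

a_0 = 11: 11/1  (≤ bound)
a_1 = 48: 529/48  (≤ bound)
a_2 = 1: 540/49  (≤ bound)
a_3 = 1: 1069/97  (> 53, stop)

540/49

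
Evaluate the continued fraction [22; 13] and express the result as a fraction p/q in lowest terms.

287/13

a_0 = 22: 22/1
a_1 = 13: 287/13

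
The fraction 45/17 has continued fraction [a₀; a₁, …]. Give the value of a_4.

5

45 ÷ 17 → quotient 2, remainder 11
17 ÷ 11 → quotient 1, remainder 6
11 ÷ 6 → quotient 1, remainder 5
6 ÷ 5 → quotient 1, remainder 1
5 ÷ 1 → quotient 5, remainder 0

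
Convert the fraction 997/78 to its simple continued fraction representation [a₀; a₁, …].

[12; 1, 3, 1, 1, 2, 3]

Apply division with remainder until the remainder is 0:
⌊997/78⌋ = 12, remainder 61
⌊78/61⌋ = 1, remainder 17
⌊61/17⌋ = 3, remainder 10
⌊17/10⌋ = 1, remainder 7
⌊10/7⌋ = 1, remainder 3
⌊7/3⌋ = 2, remainder 1
⌊3/1⌋ = 3, remainder 0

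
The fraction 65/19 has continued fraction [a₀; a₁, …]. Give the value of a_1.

Apply division with remainder until the remainder is 0:
65 ÷ 19 → quotient 3, remainder 8
19 ÷ 8 → quotient 2, remainder 3

2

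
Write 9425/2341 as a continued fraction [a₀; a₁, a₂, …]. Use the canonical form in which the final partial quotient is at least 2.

[4; 38, 2, 1, 1, 1, 7]

⌊9425/2341⌋ = 4, remainder 61
⌊2341/61⌋ = 38, remainder 23
⌊61/23⌋ = 2, remainder 15
⌊23/15⌋ = 1, remainder 8
⌊15/8⌋ = 1, remainder 7
⌊8/7⌋ = 1, remainder 1
⌊7/1⌋ = 7, remainder 0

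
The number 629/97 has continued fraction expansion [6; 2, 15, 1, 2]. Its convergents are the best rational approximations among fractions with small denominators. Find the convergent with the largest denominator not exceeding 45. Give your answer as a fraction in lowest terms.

214/33

a_0 = 6: 6/1  (≤ bound)
a_1 = 2: 13/2  (≤ bound)
a_2 = 15: 201/31  (≤ bound)
a_3 = 1: 214/33  (≤ bound)
a_4 = 2: 629/97  (> 45, stop)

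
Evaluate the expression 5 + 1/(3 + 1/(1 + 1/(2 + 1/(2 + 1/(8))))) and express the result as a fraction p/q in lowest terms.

1154/219

Collapse the nested fraction from the inside out:
Start with 8.
2 + 1/(8/1) = 2 + 1/8 = 17/8
2 + 1/(17/8) = 2 + 8/17 = 42/17
1 + 1/(42/17) = 1 + 17/42 = 59/42
3 + 1/(59/42) = 3 + 42/59 = 219/59
5 + 1/(219/59) = 5 + 59/219 = 1154/219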